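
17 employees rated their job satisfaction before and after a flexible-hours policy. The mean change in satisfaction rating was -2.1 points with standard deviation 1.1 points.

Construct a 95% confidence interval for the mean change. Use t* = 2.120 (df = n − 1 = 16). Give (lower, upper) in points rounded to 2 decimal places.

Paired design: SE = s_d/√n = 1.1/√17 = 0.2668.
t* = 2.120; margin of error = 2.120 × 0.2668 = 0.5656.
-2.1 ± 0.5656 → (-2.67, -1.53).

(-2.67, -1.53)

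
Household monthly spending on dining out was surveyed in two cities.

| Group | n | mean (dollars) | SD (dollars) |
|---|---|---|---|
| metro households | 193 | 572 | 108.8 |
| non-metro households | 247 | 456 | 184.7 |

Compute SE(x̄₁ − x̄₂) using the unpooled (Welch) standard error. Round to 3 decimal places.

Standard errors of each mean: 108.8/√193 = 7.8316 and 184.7/√247 = 11.7522.
SE(x̄₁ − x̄₂) = √(7.8316² + 11.7522²) = 14.1226 for independent samples with unequal variances.

14.123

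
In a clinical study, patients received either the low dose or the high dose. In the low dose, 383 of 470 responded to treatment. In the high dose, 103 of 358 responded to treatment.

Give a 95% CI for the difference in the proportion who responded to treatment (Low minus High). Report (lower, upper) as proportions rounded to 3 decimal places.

(0.469, 0.586)

p̂₁ = 383/470 = 0.8149 and p̂₂ = 103/358 = 0.2877.
SE₁ = √(p̂₁(1−p̂₁)/n₁) = √(0.8149·0.1851/470) = 0.01791; SE₂ = √(0.2877·0.7123/358) = 0.02393.
Independent samples: SE of the difference = √(SE₁² + SE₂²) = √(0.0003207681 + 0.0005726449) = 0.02989.
z* for 95% confidence is 1.960, so the margin of error is 1.960 × 0.02989 = 0.05858.
Point estimate p̂₁ − p̂₂ = 0.8149 − 0.2877 = 0.5272.
0.5272 ± 0.05858 → (0.469, 0.586).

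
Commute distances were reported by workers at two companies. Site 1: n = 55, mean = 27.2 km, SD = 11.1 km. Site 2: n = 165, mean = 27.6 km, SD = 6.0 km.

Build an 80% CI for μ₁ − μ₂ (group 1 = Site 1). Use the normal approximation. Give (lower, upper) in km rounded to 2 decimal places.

SE₁ = s₁/√n₁ = 11.1/√55 = 1.4967; SE₂ = 6.0/√165 = 0.4671.
Independent samples, unequal variances: SE_diff = √(SE₁² + SE₂²) = √(2.24011089 + 0.21818241) = 1.5679.
z* = 1.282, so margin of error = 1.282 × 1.5679 = 2.0100.
Difference in means = 27.2 − 27.6 = -0.4000.
-0.4000 ± 2.0100 → (-2.41, 1.61).

(-2.41, 1.61)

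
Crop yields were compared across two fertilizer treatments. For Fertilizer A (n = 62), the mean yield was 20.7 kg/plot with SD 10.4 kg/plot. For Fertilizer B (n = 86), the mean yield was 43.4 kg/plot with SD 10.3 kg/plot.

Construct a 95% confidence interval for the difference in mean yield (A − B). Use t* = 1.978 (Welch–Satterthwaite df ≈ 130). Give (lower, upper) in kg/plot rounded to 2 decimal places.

Standard errors of each mean: 10.4/√62 = 1.3208 and 10.3/√86 = 1.1107.
SE(x̄₁ − x̄₂) = √(1.3208² + 1.1107²) = 1.7257 for independent samples with unequal variances.
With t* = 1.978, the margin is 1.978 × 1.7257 = 3.4134.
x̄₁ − x̄₂ = 20.7 − 43.4 = -22.7000; the interval is -22.7000 ± 3.4134 = (-26.11, -19.29).

(-26.11, -19.29)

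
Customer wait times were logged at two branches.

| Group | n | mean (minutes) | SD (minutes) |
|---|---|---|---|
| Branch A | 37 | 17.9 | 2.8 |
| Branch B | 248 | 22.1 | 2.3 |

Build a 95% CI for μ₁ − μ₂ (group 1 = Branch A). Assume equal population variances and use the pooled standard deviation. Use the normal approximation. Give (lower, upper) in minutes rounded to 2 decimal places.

(-5.02, -3.38)

Pooled variance s_p² = [36·2.8² + 247·2.3²] / (37+248−2) = 5.6144, so s_p = 2.3695.
SE_diff = s_p·√(1/n₁ + 1/n₂) = 2.3695·√(1/37 + 1/248) = 0.4176.
z* = 1.960; margin = 1.960 × 0.4176 = 0.8185.
Difference = 17.9 − 22.1 = -4.2000.
-4.2000 ± 0.8185 → (-5.02, -3.38).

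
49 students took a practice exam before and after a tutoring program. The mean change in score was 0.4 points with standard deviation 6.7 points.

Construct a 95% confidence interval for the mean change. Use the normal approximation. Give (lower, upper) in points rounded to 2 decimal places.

(-1.48, 2.28)

Paired design: SE = s_d/√n = 6.7/√49 = 0.9571.
z* = 1.960; margin of error = 1.960 × 0.9571 = 1.8759.
0.4 ± 1.8759 → (-1.48, 2.28).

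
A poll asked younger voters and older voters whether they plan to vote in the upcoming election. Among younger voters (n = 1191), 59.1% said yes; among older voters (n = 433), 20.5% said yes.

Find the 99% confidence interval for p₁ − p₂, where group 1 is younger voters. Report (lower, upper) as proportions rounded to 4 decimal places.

(0.3240, 0.4480)

SE₁ = √(p̂₁(1−p̂₁)/n₁) = √(0.5910·0.4090/1191) = 0.01425; SE₂ = √(0.2050·0.7950/433) = 0.01940.
Independent samples: SE of the difference = √(SE₁² + SE₂²) = √(0.0002030625 + 0.00037636) = 0.02407.
z* for 99% confidence is 2.576, so the margin of error is 2.576 × 0.02407 = 0.06200.
Point estimate p̂₁ − p̂₂ = 0.5910 − 0.2050 = 0.3860.
0.3860 ± 0.06200 → (0.3240, 0.4480).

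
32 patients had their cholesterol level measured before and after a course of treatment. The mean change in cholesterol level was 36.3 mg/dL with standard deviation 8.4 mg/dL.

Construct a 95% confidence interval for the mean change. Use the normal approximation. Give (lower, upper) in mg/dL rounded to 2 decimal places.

This is a matched-pairs design, so SE = s_d/√n = 8.4/√32 = 1.4849.
Margin = 1.960 × 1.4849 = 2.9104; the interval is 36.3 ± 2.9104 = (33.39, 39.21).

(33.39, 39.21)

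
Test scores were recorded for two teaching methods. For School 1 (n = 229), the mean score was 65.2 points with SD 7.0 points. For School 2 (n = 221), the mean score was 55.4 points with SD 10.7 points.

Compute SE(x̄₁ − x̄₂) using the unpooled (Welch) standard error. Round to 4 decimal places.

SE₁ = s₁/√n₁ = 7.0/√229 = 0.4626; SE₂ = 10.7/√221 = 0.7198.
Independent samples, unequal variances: SE_diff = √(SE₁² + SE₂²) = √(0.21399876 + 0.51811204) = 0.8556.

0.8556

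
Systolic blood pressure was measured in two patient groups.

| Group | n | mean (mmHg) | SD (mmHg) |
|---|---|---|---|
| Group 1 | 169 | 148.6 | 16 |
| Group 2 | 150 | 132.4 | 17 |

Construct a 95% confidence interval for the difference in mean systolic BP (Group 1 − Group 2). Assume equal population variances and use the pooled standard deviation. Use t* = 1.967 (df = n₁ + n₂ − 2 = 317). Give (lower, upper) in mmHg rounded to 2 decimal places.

s_p = √[((n₁−1)s₁² + (n₂−1)s₂²)/(n₁+n₂−2)] = √[(168·16² + 149·17²)/317] = 16.4776.
SE = 16.4776·√(1/169 + 1/150) = 1.8484.
With t* = 1.967, margin = 1.967 × 1.8484 = 3.6358.
x̄₁ − x̄₂ = 148.6 − 132.4 = 16.2000; interval 16.2000 ± 3.6358 = (12.56, 19.84).

(12.56, 19.84)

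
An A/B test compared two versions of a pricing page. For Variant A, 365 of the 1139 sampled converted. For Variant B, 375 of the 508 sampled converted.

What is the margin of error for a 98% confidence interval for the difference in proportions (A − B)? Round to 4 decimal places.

0.0556

Sample proportions: 365/1139 = 0.3205, 375/508 = 0.7382.
Each SE is √(p̂(1−p̂)/n): √(0.3205·0.6795/1139) = 0.01383 and √(0.7382·0.2618/508) = 0.01950.
SE(p̂₁ − p̂₂) = √(SE₁² + SE₂²) = √(0.0001912689 + 0.00038025) = 0.02391, since the two samples are independent.
At 98% confidence z* = 2.326; margin = 2.326 × 0.02391 = 0.05561.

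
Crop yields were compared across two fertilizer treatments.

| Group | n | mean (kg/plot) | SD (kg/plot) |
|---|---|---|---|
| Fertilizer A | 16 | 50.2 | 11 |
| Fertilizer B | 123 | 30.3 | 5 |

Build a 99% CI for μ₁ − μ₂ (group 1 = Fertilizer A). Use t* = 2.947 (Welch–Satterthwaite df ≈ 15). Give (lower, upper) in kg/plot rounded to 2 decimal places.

(11.69, 28.11)

Standard errors of each mean: 11/√16 = 2.7500 and 5/√123 = 0.4508.
SE(x̄₁ − x̄₂) = √(2.7500² + 0.4508²) = 2.7867 for independent samples with unequal variances.
With t* = 2.947, the margin is 2.947 × 2.7867 = 8.2124.
x̄₁ − x̄₂ = 50.2 − 30.3 = 19.9000; the interval is 19.9000 ± 8.2124 = (11.69, 28.11).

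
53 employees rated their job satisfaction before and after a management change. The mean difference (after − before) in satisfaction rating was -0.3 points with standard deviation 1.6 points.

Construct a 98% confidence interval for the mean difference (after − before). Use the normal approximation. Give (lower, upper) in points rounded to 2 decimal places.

(-0.81, 0.21)

Paired design: SE = s_d/√n = 1.6/√53 = 0.2198.
z* = 2.326; margin of error = 2.326 × 0.2198 = 0.5113.
-0.3 ± 0.5113 → (-0.81, 0.21).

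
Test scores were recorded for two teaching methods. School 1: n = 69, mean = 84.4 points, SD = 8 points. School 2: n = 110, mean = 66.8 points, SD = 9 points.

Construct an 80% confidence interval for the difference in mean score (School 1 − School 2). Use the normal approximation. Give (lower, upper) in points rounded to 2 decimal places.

Per-group SEs: s₁/√n₁ = 8/√69 = 0.9631, s₂/√n₂ = 9/√110 = 0.8581.
Unpooled SE of the difference: √(0.92756161 + 0.73633561) = 1.2899.
Margin of error = z* · SE = 1.282 × 1.2899 = 1.6537.
x̄₁ − x̄₂ = 84.4 − 66.8 = 17.6000.
CI: 17.6000 ± 1.6537 = (15.95, 19.25).

(15.95, 19.25)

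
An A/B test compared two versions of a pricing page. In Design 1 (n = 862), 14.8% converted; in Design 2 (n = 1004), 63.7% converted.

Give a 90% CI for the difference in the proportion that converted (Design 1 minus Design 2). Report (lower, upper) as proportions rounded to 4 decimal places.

SE₁ = √(p̂₁(1−p̂₁)/n₁) = √(0.1480·0.8520/862) = 0.01209; SE₂ = √(0.6370·0.3630/1004) = 0.01518.
Independent samples: SE of the difference = √(SE₁² + SE₂²) = √(0.0001461681 + 0.0002304324) = 0.01941.
z* for 90% confidence is 1.645, so the margin of error is 1.645 × 0.01941 = 0.03193.
Point estimate p̂₁ − p̂₂ = 0.1480 − 0.6370 = -0.4890.
-0.4890 ± 0.03193 → (-0.5209, -0.4571).

(-0.5209, -0.4571)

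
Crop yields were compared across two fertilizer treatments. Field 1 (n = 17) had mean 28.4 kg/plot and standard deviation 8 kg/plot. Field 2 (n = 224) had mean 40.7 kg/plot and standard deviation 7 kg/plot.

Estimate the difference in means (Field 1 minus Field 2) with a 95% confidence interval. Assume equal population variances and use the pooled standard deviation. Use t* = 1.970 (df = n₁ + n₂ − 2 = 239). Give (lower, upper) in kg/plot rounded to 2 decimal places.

s_p = √[((n₁−1)s₁² + (n₂−1)s₂²)/(n₁+n₂−2)] = √[(16·8² + 223·7²)/239] = 7.0714.
SE = 7.0714·√(1/17 + 1/224) = 1.7790.
With t* = 1.970, margin = 1.970 × 1.7790 = 3.5046.
x̄₁ − x̄₂ = 28.4 − 40.7 = -12.3000; interval -12.3000 ± 3.5046 = (-15.80, -8.80).

(-15.80, -8.80)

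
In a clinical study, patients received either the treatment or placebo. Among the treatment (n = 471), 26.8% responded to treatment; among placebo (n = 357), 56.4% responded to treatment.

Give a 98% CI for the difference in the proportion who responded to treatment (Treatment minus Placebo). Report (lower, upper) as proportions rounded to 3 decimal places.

(-0.373, -0.219)

SE₁ = √(p̂₁(1−p̂₁)/n₁) = √(0.2680·0.7320/471) = 0.02041; SE₂ = √(0.5640·0.4360/357) = 0.02625.
Independent samples: SE of the difference = √(SE₁² + SE₂²) = √(0.0004165681 + 0.0006890625) = 0.03325.
z* for 98% confidence is 2.326, so the margin of error is 2.326 × 0.03325 = 0.07734.
Point estimate p̂₁ − p̂₂ = 0.2680 − 0.5640 = -0.2960.
-0.2960 ± 0.07734 → (-0.373, -0.219).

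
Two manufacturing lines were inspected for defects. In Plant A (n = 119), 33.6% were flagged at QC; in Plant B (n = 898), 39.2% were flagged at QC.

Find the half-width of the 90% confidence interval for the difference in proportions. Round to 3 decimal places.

SE₁ = √(p̂₁(1−p̂₁)/n₁) = √(0.3360·0.6640/119) = 0.04330; SE₂ = √(0.3920·0.6080/898) = 0.01629.
Independent samples: SE of the difference = √(SE₁² + SE₂²) = √(0.00187489 + 0.0002653641) = 0.04626.
z* for 90% confidence is 1.645, so the margin of error is 1.645 × 0.04626 = 0.07610.

0.076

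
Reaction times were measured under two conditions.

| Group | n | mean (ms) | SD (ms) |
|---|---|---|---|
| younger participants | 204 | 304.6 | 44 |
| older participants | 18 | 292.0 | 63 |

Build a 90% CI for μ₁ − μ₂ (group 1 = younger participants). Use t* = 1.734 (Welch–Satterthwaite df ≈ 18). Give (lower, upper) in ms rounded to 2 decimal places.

(-13.70, 38.90)

Per-group SEs: s₁/√n₁ = 44/√204 = 3.0806, s₂/√n₂ = 63/√18 = 14.8492.
Unpooled SE of the difference: √(9.49009636 + 220.49874064) = 15.1654.
Margin of error = t* · SE = 1.734 × 15.1654 = 26.2968.
x̄₁ − x̄₂ = 304.6 − 292.0 = 12.6000.
CI: 12.6000 ± 26.2968 = (-13.70, 38.90).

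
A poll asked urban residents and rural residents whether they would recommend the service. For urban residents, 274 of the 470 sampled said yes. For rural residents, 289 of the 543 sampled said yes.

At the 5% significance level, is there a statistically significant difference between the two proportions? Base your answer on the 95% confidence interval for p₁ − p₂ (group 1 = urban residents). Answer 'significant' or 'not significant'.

not significant

First, p̂₁ = 274/470 = 0.5830; p̂₂ = 289/543 = 0.5322.
The two standard errors are √(0.5830×0.4170/470) = 0.02274 and √(0.5322×0.4678/543) = 0.02141.
Because the samples are independent, SE_diff = √(0.02274² + 0.02141²) = 0.03123.
Using z* = 1.960 for 95%, ME = 1.960 × 0.03123 = 0.06121.
p̂₁ − p̂₂ = 0.0508; interval 0.0508 ± 0.06121 gives (-0.01041, 0.11201).
The interval (-0.01041, 0.11201) contains 0, so the difference is not significant.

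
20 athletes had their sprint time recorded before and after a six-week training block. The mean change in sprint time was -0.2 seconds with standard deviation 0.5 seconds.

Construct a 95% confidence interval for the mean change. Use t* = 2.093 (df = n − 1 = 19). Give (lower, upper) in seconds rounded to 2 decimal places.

This is a matched-pairs design, so SE = s_d/√n = 0.5/√20 = 0.1118.
Margin = 2.093 × 0.1118 = 0.2340; the interval is -0.2 ± 0.2340 = (-0.43, 0.03).

(-0.43, 0.03)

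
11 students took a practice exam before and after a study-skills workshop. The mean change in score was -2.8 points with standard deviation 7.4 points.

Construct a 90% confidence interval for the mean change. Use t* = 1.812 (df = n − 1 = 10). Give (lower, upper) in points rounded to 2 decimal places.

This is a matched-pairs design, so SE = s_d/√n = 7.4/√11 = 2.2312.
Margin = 1.812 × 2.2312 = 4.0429; the interval is -2.8 ± 4.0429 = (-6.84, 1.24).

(-6.84, 1.24)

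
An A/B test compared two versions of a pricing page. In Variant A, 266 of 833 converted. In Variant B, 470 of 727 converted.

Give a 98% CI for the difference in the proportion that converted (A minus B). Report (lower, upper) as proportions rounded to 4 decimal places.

p̂₁ = 266/833 = 0.3193 and p̂₂ = 470/727 = 0.6465.
SE₁ = √(p̂₁(1−p̂₁)/n₁) = √(0.3193·0.6807/833) = 0.01615; SE₂ = √(0.6465·0.3535/727) = 0.01773.
Independent samples: SE of the difference = √(SE₁² + SE₂²) = √(0.0002608225 + 0.0003143529) = 0.02398.
z* for 98% confidence is 2.326, so the margin of error is 2.326 × 0.02398 = 0.05578.
Point estimate p̂₁ − p̂₂ = 0.3193 − 0.6465 = -0.3272.
-0.3272 ± 0.05578 → (-0.3830, -0.2714).

(-0.3830, -0.2714)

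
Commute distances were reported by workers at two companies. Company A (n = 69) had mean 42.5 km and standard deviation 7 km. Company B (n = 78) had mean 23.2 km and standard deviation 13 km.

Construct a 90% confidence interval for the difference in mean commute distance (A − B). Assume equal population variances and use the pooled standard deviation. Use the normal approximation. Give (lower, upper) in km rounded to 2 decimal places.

Pooled variance s_p² = [68·7² + 77·13²] / (69+78−2) = 112.7241, so s_p = 10.6172.
SE_diff = s_p·√(1/n₁ + 1/n₂) = 10.6172·√(1/69 + 1/78) = 1.7547.
z* = 1.645; margin = 1.645 × 1.7547 = 2.8865.
Difference = 42.5 − 23.2 = 19.3000.
19.3000 ± 2.8865 → (16.41, 22.19).

(16.41, 22.19)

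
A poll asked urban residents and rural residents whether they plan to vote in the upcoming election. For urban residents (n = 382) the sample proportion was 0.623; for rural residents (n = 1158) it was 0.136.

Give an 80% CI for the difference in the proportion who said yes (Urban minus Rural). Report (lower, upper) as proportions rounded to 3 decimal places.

(0.453, 0.521)

The two standard errors are √(0.6230×0.3770/382) = 0.02480 and √(0.1360×0.8640/1158) = 0.01007.
Because the samples are independent, SE_diff = √(0.02480² + 0.01007²) = 0.02677.
Using z* = 1.282 for 80%, ME = 1.282 × 0.02677 = 0.03432.
p̂₁ − p̂₂ = 0.4870; interval 0.4870 ± 0.03432 gives (0.453, 0.521).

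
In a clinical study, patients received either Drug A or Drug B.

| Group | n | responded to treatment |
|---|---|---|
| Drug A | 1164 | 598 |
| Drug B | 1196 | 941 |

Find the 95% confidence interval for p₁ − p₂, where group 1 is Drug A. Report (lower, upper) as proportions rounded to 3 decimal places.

First, p̂₁ = 598/1164 = 0.5137; p̂₂ = 941/1196 = 0.7868.
The two standard errors are √(0.5137×0.4863/1164) = 0.01465 and √(0.7868×0.2132/1196) = 0.01184.
Because the samples are independent, SE_diff = √(0.01465² + 0.01184²) = 0.01884.
Using z* = 1.960 for 95%, ME = 1.960 × 0.01884 = 0.03693.
p̂₁ − p̂₂ = -0.2731; interval -0.2731 ± 0.03693 gives (-0.310, -0.236).

(-0.310, -0.236)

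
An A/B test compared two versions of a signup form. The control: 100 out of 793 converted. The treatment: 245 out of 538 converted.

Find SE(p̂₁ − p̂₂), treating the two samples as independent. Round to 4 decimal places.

First, p̂₁ = 100/793 = 0.1261; p̂₂ = 245/538 = 0.4554.
The two standard errors are √(0.1261×0.8739/793) = 0.01179 and √(0.4554×0.5446/538) = 0.02147.
Because the samples are independent, SE_diff = √(0.01179² + 0.02147²) = 0.02449.

0.0245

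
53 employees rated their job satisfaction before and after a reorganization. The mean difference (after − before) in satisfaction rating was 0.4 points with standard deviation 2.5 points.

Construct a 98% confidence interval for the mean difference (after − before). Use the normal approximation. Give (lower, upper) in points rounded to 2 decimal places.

This is a matched-pairs design, so SE = s_d/√n = 2.5/√53 = 0.3434.
Margin = 2.326 × 0.3434 = 0.7987; the interval is 0.4 ± 0.7987 = (-0.40, 1.20).

(-0.40, 1.20)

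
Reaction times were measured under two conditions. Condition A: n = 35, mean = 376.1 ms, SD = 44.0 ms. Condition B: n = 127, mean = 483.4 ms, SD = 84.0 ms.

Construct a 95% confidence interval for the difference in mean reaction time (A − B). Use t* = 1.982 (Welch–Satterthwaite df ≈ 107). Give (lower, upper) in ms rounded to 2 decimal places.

Per-group SEs: s₁/√n₁ = 44.0/√35 = 7.4374, s₂/√n₂ = 84.0/√127 = 7.4538.
Unpooled SE of the difference: √(55.31491876 + 55.55913444) = 10.5297.
Margin of error = t* · SE = 1.982 × 10.5297 = 20.8699.
x̄₁ − x̄₂ = 376.1 − 483.4 = -107.3000.
CI: -107.3000 ± 20.8699 = (-128.17, -86.43).

(-128.17, -86.43)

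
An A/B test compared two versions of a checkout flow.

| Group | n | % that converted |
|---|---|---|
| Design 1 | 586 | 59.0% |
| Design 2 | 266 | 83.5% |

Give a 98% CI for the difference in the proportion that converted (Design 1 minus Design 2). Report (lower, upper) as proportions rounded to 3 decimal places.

Each SE is √(p̂(1−p̂)/n): √(0.5900·0.4100/586) = 0.02032 and √(0.8350·0.1650/266) = 0.02276.
SE(p̂₁ − p̂₂) = √(SE₁² + SE₂²) = √(0.0004129024 + 0.0005180176) = 0.03051, since the two samples are independent.
At 98% confidence z* = 2.326; margin = 2.326 × 0.03051 = 0.07097.
The difference is 0.5900 − 0.8350 = -0.2450, so the interval is -0.2450 ± 0.07097 = (-0.316, -0.174).

(-0.316, -0.174)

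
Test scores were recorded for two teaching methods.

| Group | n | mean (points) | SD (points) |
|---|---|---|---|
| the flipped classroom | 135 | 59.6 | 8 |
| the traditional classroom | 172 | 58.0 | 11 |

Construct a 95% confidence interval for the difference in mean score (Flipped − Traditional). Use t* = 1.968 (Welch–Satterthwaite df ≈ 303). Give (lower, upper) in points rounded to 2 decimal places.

Standard errors of each mean: 8/√135 = 0.6885 and 11/√172 = 0.8387.
SE(x̄₁ − x̄₂) = √(0.6885² + 0.8387²) = 1.0851 for independent samples with unequal variances.
With t* = 1.968, the margin is 1.968 × 1.0851 = 2.1355.
x̄₁ − x̄₂ = 59.6 − 58.0 = 1.6000; the interval is 1.6000 ± 2.1355 = (-0.54, 3.74).

(-0.54, 3.74)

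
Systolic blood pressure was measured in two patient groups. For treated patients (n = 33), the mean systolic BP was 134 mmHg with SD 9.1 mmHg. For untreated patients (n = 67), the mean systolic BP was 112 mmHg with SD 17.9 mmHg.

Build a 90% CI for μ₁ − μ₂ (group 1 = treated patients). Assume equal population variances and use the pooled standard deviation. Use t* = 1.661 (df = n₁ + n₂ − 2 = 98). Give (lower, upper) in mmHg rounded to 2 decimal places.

(16.50, 27.50)

s_p = √[((n₁−1)s₁² + (n₂−1)s₂²)/(n₁+n₂−2)] = √[(32·9.1² + 66·17.9²)/98] = 15.5829.
SE = 15.5829·√(1/33 + 1/67) = 3.3140.
With t* = 1.661, margin = 1.661 × 3.3140 = 5.5046.
x̄₁ − x̄₂ = 134 − 112 = 22.0000; interval 22.0000 ± 5.5046 = (16.50, 27.50).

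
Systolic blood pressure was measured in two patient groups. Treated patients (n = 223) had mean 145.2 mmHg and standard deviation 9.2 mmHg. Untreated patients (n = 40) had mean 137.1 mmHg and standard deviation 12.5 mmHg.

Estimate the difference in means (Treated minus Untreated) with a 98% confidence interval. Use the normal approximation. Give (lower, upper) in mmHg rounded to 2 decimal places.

Per-group SEs: s₁/√n₁ = 9.2/√223 = 0.6161, s₂/√n₂ = 12.5/√40 = 1.9764.
Unpooled SE of the difference: √(0.37957921 + 3.90615696) = 2.0702.
Margin of error = z* · SE = 2.326 × 2.0702 = 4.8153.
x̄₁ − x̄₂ = 145.2 − 137.1 = 8.1000.
CI: 8.1000 ± 4.8153 = (3.28, 12.92).

(3.28, 12.92)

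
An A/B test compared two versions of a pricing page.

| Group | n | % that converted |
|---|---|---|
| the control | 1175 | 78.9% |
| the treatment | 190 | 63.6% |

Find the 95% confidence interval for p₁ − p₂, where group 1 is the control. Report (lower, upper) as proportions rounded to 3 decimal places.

The two standard errors are √(0.7890×0.2110/1175) = 0.01190 and √(0.6360×0.3640/190) = 0.03491.
Because the samples are independent, SE_diff = √(0.01190² + 0.03491²) = 0.03688.
Using z* = 1.960 for 95%, ME = 1.960 × 0.03688 = 0.07228.
p̂₁ − p̂₂ = 0.1530; interval 0.1530 ± 0.07228 gives (0.081, 0.225).

(0.081, 0.225)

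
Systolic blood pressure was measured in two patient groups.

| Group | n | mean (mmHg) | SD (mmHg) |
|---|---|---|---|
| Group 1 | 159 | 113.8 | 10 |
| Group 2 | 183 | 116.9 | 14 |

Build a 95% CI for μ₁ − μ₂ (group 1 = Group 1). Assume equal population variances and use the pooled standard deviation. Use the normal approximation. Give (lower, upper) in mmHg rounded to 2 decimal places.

(-5.71, -0.49)

s_p = √[((n₁−1)s₁² + (n₂−1)s₂²)/(n₁+n₂−2)] = √[(158·10² + 182·14²)/340] = 12.3040.
SE = 12.3040·√(1/159 + 1/183) = 1.3339.
With z* = 1.960, margin = 1.960 × 1.3339 = 2.6144.
x̄₁ − x̄₂ = 113.8 − 116.9 = -3.1000; interval -3.1000 ± 2.6144 = (-5.71, -0.49).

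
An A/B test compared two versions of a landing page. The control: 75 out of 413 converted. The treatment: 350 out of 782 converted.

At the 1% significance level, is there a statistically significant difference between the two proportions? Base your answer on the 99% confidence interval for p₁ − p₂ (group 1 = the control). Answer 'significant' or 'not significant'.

p̂₁ = 75/413 = 0.1816 and p̂₂ = 350/782 = 0.4476.
SE₁ = √(p̂₁(1−p̂₁)/n₁) = √(0.1816·0.8184/413) = 0.01897; SE₂ = √(0.4476·0.5524/782) = 0.01778.
Independent samples: SE of the difference = √(SE₁² + SE₂²) = √(0.0003598609 + 0.0003161284) = 0.02600.
z* for 99% confidence is 2.576, so the margin of error is 2.576 × 0.02600 = 0.06698.
Point estimate p̂₁ − p̂₂ = 0.1816 − 0.4476 = -0.2660.
-0.2660 ± 0.06698 → (-0.33298, -0.19902).
The interval (-0.33298, -0.19902) does not contain 0, so the difference is significant.

significant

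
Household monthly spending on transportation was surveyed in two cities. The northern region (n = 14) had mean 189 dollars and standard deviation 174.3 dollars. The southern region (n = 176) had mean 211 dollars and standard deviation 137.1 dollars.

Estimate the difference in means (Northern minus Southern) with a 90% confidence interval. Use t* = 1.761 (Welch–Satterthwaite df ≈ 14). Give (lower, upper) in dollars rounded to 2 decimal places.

Standard errors of each mean: 174.3/√14 = 46.5836 and 137.1/√176 = 10.3343.
SE(x̄₁ − x̄₂) = √(46.5836² + 10.3343²) = 47.7161 for independent samples with unequal variances.
With t* = 1.761, the margin is 1.761 × 47.7161 = 84.0281.
x̄₁ − x̄₂ = 189 − 211 = -22.0000; the interval is -22.0000 ± 84.0281 = (-106.03, 62.03).

(-106.03, 62.03)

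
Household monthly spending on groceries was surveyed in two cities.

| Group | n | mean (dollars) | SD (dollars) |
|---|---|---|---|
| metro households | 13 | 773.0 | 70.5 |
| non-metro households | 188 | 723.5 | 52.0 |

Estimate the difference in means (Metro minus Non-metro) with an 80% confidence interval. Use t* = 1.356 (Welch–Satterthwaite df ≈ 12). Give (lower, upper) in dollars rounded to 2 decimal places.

(22.49, 76.51)

Per-group SEs: s₁/√n₁ = 70.5/√13 = 19.5532, s₂/√n₂ = 52.0/√188 = 3.7925.
Unpooled SE of the difference: √(382.32763024 + 14.38305625) = 19.9176.
Margin of error = t* · SE = 1.356 × 19.9176 = 27.0083.
x̄₁ − x̄₂ = 773.0 − 723.5 = 49.5000.
CI: 49.5000 ± 27.0083 = (22.49, 76.51).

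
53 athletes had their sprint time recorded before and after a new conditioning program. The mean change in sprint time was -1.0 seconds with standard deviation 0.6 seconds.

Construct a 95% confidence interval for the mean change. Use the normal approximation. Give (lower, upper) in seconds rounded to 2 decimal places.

This is a matched-pairs design, so SE = s_d/√n = 0.6/√53 = 0.0824.
Margin = 1.960 × 0.0824 = 0.1615; the interval is -1.0 ± 0.1615 = (-1.16, -0.84).

(-1.16, -0.84)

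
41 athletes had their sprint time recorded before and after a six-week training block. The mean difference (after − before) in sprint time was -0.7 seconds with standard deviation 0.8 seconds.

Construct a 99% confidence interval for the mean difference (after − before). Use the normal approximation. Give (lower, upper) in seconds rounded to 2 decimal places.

(-1.02, -0.38)

This is a matched-pairs design, so SE = s_d/√n = 0.8/√41 = 0.1249.
Margin = 2.576 × 0.1249 = 0.3217; the interval is -0.7 ± 0.3217 = (-1.02, -0.38).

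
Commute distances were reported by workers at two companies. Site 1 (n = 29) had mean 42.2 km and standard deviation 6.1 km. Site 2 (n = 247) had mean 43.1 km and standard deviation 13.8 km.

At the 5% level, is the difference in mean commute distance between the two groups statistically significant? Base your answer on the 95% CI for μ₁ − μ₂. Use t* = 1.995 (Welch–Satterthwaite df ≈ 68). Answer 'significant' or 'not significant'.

Per-group SEs: s₁/√n₁ = 6.1/√29 = 1.1327, s₂/√n₂ = 13.8/√247 = 0.8781.
Unpooled SE of the difference: √(1.28300929 + 0.77105961) = 1.4332.
Margin of error = t* · SE = 1.995 × 1.4332 = 2.8592.
x̄₁ − x̄₂ = 42.2 − 43.1 = -0.9000.
CI: -0.9000 ± 2.8592 = (-3.7592, 1.9592).
The interval (-3.7592, 1.9592) contains 0, so the difference is not significant.

not significant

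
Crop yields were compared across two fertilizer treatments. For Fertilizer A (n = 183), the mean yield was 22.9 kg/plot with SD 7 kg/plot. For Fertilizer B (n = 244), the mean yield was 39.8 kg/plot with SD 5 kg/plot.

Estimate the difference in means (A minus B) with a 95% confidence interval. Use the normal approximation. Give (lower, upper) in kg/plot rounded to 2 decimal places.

Standard errors of each mean: 7/√183 = 0.5175 and 5/√244 = 0.3201.
SE(x̄₁ − x̄₂) = √(0.5175² + 0.3201²) = 0.6085 for independent samples with unequal variances.
With z* = 1.960, the margin is 1.960 × 0.6085 = 1.1927.
x̄₁ − x̄₂ = 22.9 − 39.8 = -16.9000; the interval is -16.9000 ± 1.1927 = (-18.09, -15.71).

(-18.09, -15.71)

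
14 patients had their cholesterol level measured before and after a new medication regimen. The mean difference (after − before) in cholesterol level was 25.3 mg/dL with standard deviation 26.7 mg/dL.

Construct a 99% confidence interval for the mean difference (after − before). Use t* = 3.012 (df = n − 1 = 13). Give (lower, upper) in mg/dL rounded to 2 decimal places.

This is a matched-pairs design, so SE = s_d/√n = 26.7/√14 = 7.1359.
Margin = 3.012 × 7.1359 = 21.4933; the interval is 25.3 ± 21.4933 = (3.81, 46.79).

(3.81, 46.79)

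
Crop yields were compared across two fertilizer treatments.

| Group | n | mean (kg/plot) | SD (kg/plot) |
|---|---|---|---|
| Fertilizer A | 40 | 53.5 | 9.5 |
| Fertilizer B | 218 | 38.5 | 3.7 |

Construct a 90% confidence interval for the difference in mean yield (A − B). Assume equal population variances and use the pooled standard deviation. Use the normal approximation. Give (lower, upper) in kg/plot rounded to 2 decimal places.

s_p = √[((n₁−1)s₁² + (n₂−1)s₂²)/(n₁+n₂−2)] = √[(39·9.5² + 217·3.7²)/256] = 5.0352.
SE = 5.0352·√(1/40 + 1/218) = 0.8661.
With z* = 1.645, margin = 1.645 × 0.8661 = 1.4247.
x̄₁ − x̄₂ = 53.5 − 38.5 = 15.0000; interval 15.0000 ± 1.4247 = (13.58, 16.42).

(13.58, 16.42)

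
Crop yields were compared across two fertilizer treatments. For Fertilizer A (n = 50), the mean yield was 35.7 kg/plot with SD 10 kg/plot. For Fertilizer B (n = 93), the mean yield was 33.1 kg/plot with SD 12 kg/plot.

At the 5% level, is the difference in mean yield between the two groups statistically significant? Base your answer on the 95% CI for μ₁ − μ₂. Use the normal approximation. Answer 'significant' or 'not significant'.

not significant

SE₁ = s₁/√n₁ = 10/√50 = 1.4142; SE₂ = 12/√93 = 1.2443.
Independent samples, unequal variances: SE_diff = √(SE₁² + SE₂²) = √(1.99996164 + 1.54828249) = 1.8837.
z* = 1.960, so margin of error = 1.960 × 1.8837 = 3.6921.
Difference in means = 35.7 − 33.1 = 2.6000.
2.6000 ± 3.6921 → (-1.0921, 6.2921).
The interval (-1.0921, 6.2921) contains 0, so the difference is not significant.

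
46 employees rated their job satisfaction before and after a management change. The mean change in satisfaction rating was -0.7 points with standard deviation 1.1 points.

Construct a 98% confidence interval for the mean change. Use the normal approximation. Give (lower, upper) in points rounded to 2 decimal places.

Paired design: SE = s_d/√n = 1.1/√46 = 0.1622.
z* = 2.326; margin of error = 2.326 × 0.1622 = 0.3773.
-0.7 ± 0.3773 → (-1.08, -0.32).

(-1.08, -0.32)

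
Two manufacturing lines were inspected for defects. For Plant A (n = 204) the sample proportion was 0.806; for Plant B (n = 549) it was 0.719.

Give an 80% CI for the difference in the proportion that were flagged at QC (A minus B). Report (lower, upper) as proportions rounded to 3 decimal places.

Each SE is √(p̂(1−p̂)/n): √(0.8060·0.1940/204) = 0.02769 and √(0.7190·0.2810/549) = 0.01918.
SE(p̂₁ − p̂₂) = √(SE₁² + SE₂²) = √(0.0007667361 + 0.0003678724) = 0.03368, since the two samples are independent.
At 80% confidence z* = 1.282; margin = 1.282 × 0.03368 = 0.04318.
The difference is 0.8060 − 0.7190 = 0.0870, so the interval is 0.0870 ± 0.04318 = (0.044, 0.130).

(0.044, 0.130)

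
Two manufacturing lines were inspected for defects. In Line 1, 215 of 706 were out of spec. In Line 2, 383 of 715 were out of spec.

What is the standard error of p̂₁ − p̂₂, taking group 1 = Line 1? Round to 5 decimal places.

First, p̂₁ = 215/706 = 0.3045; p̂₂ = 383/715 = 0.5357.
The two standard errors are √(0.3045×0.6955/706) = 0.01732 and √(0.5357×0.4643/715) = 0.01865.
Because the samples are independent, SE_diff = √(0.01732² + 0.01865²) = 0.02545.

0.02545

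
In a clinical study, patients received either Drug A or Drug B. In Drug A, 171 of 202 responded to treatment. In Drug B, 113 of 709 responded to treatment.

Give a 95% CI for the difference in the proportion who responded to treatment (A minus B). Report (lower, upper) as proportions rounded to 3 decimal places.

First, p̂₁ = 171/202 = 0.8465; p̂₂ = 113/709 = 0.1594.
The two standard errors are √(0.8465×0.1535/202) = 0.02536 and √(0.1594×0.8406/709) = 0.01375.
Because the samples are independent, SE_diff = √(0.02536² + 0.01375²) = 0.02885.
Using z* = 1.960 for 95%, ME = 1.960 × 0.02885 = 0.05655.
p̂₁ − p̂₂ = 0.6871; interval 0.6871 ± 0.05655 gives (0.631, 0.744).

(0.631, 0.744)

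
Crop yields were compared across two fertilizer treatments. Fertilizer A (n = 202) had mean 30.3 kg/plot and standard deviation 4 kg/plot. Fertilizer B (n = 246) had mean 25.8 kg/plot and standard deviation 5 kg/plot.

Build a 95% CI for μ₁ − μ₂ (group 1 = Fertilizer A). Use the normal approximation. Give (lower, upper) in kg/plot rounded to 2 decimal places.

(3.67, 5.33)

Per-group SEs: s₁/√n₁ = 4/√202 = 0.2814, s₂/√n₂ = 5/√246 = 0.3188.
Unpooled SE of the difference: √(0.07918596 + 0.10163344) = 0.4252.
Margin of error = z* · SE = 1.960 × 0.4252 = 0.8334.
x̄₁ − x̄₂ = 30.3 − 25.8 = 4.5000.
CI: 4.5000 ± 0.8334 = (3.67, 5.33).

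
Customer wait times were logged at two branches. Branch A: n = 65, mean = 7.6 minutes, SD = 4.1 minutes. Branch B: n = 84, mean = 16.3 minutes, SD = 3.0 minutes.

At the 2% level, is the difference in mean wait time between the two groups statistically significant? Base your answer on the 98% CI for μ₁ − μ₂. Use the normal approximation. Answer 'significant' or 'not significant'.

significant

SE₁ = s₁/√n₁ = 4.1/√65 = 0.5085; SE₂ = 3.0/√84 = 0.3273.
Independent samples, unequal variances: SE_diff = √(SE₁² + SE₂²) = √(0.25857225 + 0.10712529) = 0.6047.
z* = 2.326, so margin of error = 2.326 × 0.6047 = 1.4065.
Difference in means = 7.6 − 16.3 = -8.7000.
-8.7000 ± 1.4065 → (-10.1065, -7.2935).
The interval (-10.1065, -7.2935) does not contain 0, so the difference is significant.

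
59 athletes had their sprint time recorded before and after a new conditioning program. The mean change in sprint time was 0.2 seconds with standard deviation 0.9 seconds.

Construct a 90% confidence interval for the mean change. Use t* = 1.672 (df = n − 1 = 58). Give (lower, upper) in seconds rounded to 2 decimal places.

Paired design: SE = s_d/√n = 0.9/√59 = 0.1172.
t* = 1.672; margin of error = 1.672 × 0.1172 = 0.1960.
0.2 ± 0.1960 → (0.00, 0.40).

(0.00, 0.40)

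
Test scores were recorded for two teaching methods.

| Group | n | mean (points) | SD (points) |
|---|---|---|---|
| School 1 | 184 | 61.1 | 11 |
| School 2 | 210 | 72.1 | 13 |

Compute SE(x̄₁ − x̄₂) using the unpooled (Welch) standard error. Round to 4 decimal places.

SE₁ = s₁/√n₁ = 11/√184 = 0.8109; SE₂ = 13/√210 = 0.8971.
Independent samples, unequal variances: SE_diff = √(SE₁² + SE₂²) = √(0.65755881 + 0.80478841) = 1.2093.

1.2093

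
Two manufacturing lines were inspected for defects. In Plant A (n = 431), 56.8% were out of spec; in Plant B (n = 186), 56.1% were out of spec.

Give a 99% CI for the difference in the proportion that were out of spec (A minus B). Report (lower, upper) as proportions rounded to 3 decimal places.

(-0.105, 0.119)

The two standard errors are √(0.5680×0.4320/431) = 0.02386 and √(0.5610×0.4390/186) = 0.03639.
Because the samples are independent, SE_diff = √(0.02386² + 0.03639²) = 0.04351.
Using z* = 2.576 for 99%, ME = 2.576 × 0.04351 = 0.11208.
p̂₁ − p̂₂ = 0.0070; interval 0.0070 ± 0.11208 gives (-0.105, 0.119).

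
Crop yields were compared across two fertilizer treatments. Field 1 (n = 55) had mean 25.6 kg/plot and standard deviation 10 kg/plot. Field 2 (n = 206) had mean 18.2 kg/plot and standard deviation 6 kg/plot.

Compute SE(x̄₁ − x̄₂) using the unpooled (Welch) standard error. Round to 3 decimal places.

Per-group SEs: s₁/√n₁ = 10/√55 = 1.3484, s₂/√n₂ = 6/√206 = 0.4180.
Unpooled SE of the difference: √(1.81818256 + 0.174724) = 1.4117.

1.412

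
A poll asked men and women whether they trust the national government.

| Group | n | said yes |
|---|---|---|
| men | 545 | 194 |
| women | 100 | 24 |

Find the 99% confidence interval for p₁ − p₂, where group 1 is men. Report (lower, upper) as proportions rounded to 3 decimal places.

p̂₁ = 194/545 = 0.3560 and p̂₂ = 24/100 = 0.2400.
SE₁ = √(p̂₁(1−p̂₁)/n₁) = √(0.3560·0.6440/545) = 0.02051; SE₂ = √(0.2400·0.7600/100) = 0.04271.
Independent samples: SE of the difference = √(SE₁² + SE₂²) = √(0.0004206601 + 0.0018241441) = 0.04738.
z* for 99% confidence is 2.576, so the margin of error is 2.576 × 0.04738 = 0.12205.
Point estimate p̂₁ − p̂₂ = 0.3560 − 0.2400 = 0.1160.
0.1160 ± 0.12205 → (-0.006, 0.238).

(-0.006, 0.238)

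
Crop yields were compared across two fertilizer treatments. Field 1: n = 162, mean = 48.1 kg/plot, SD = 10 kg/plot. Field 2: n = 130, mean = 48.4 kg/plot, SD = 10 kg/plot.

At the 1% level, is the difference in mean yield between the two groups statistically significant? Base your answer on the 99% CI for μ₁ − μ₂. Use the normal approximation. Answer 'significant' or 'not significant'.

SE₁ = s₁/√n₁ = 10/√162 = 0.7857; SE₂ = 10/√130 = 0.8771.
Independent samples, unequal variances: SE_diff = √(SE₁² + SE₂²) = √(0.61732449 + 0.76930441) = 1.1776.
z* = 2.576, so margin of error = 2.576 × 1.1776 = 3.0335.
Difference in means = 48.1 − 48.4 = -0.3000.
-0.3000 ± 3.0335 → (-3.3335, 2.7335).
The interval (-3.3335, 2.7335) contains 0, so the difference is not significant.

not significant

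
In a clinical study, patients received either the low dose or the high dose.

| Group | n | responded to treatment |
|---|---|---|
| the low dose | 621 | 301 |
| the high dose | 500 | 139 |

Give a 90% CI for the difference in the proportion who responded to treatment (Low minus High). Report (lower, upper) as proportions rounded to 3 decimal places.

(0.160, 0.253)

p̂₁ = 301/621 = 0.4847 and p̂₂ = 139/500 = 0.2780.
SE₁ = √(p̂₁(1−p̂₁)/n₁) = √(0.4847·0.5153/621) = 0.02005; SE₂ = √(0.2780·0.7220/500) = 0.02004.
Independent samples: SE of the difference = √(SE₁² + SE₂²) = √(0.0004020025 + 0.0004016016) = 0.02835.
z* for 90% confidence is 1.645, so the margin of error is 1.645 × 0.02835 = 0.04664.
Point estimate p̂₁ − p̂₂ = 0.4847 − 0.2780 = 0.2067.
0.2067 ± 0.04664 → (0.160, 0.253).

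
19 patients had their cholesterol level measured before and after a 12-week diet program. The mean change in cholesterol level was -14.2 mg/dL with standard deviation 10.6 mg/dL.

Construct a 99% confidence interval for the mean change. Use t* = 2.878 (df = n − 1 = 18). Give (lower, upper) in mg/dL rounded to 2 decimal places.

(-21.20, -7.20)

Paired design: SE = s_d/√n = 10.6/√19 = 2.4318.
t* = 2.878; margin of error = 2.878 × 2.4318 = 6.9987.
-14.2 ± 6.9987 → (-21.20, -7.20).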